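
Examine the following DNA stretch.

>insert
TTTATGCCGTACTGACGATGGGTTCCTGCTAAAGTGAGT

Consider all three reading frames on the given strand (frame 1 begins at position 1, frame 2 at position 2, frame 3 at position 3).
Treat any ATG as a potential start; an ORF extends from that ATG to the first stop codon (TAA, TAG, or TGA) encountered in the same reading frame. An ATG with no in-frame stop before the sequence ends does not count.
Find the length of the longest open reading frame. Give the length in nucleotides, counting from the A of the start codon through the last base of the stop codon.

Frame 1: TTT ATG CCG TAC TGA CGA TGG GTT CCT GCT AAA GTG AGT — ATG at 4, stop TGA at 13 → 12 nt.
Frame 2: TTA TGC CGT ACT GAC GAT GGG TTC CTG CTA AAG TGA — no ATG→stop ORF.
Frame 3: TAT GCC GTA CTG ACG ATG GGT TCC TGC TAA AGT GAG — ATG at 18, stop TAA at 30 → 15 nt.
Longest: frame 3, positions 18–32, 15 nt = 5 codons = 4 aa. → 15 nucleotides.

15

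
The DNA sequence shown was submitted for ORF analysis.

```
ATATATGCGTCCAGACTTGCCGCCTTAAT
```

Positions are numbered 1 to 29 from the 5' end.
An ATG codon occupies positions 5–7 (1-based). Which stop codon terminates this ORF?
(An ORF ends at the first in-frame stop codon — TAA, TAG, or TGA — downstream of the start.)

TAA

Codons from position 5: ATG (5–7), CGT (8–10), CCA (11–13), GAC (14–16), TTG (17–19), CCG (20–22), CCT (23–25), TAA (26–28).
The first in-frame stop codon is TAA.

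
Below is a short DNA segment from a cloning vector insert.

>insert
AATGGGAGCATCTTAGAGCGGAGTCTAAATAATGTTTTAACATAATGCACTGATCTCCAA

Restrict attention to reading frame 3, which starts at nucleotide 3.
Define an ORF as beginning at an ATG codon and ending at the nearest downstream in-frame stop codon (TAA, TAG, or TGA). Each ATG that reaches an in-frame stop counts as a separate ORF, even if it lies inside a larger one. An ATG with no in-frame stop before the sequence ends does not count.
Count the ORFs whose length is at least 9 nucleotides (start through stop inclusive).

Frame 3: TGG GAG CAT CTT AGA GCG GAG TCT AAA TAA TGT TTT AAC ATA ATG CAC TGA TCT CCA — ATG at 45, stop TGA at 51 → 9 nt.
ORFs ≥ 9 nucleotides: frame 3 45–53 (9 nucleotides). Count = 1.

1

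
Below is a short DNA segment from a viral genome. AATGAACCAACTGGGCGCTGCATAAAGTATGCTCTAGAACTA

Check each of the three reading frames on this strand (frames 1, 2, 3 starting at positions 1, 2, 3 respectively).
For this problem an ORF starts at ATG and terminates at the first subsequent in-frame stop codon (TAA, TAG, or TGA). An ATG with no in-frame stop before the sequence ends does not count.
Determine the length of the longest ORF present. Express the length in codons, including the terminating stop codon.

Frame 1: AAT GAA CCA ACT GGG CGC TGC ATA AAG TAT GCT CTA GAA CTA — no ATG→stop ORF.
Frame 2: ATG AAC CAA CTG GGC GCT GCA TAA AGT ATG CTC TAG AAC — ATG at 2, stop TAA at 23 → 24 nt; ATG at 29, stop TAG at 35 → 9 nt.
Frame 3: TGA ACC AAC TGG GCG CTG CAT AAA GTA TGC TCT AGA ACT — no ATG→stop ORF.
Longest: frame 2, positions 2–25, 24 nt = 8 codons = 7 aa. → 8 codons.

8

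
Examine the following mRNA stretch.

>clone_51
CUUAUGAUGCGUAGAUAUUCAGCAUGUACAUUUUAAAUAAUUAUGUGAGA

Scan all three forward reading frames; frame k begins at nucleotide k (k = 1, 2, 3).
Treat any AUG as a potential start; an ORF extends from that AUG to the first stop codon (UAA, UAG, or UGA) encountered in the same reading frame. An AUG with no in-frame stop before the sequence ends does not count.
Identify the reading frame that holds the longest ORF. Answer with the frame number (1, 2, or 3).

Frame 1: CUU AUG AUG CGU AGA UAU UCA GCA UGU ACA UUU UAA AUA AUU AUG UGA — AUG at 4, stop UAA at 34 → 33 nt; AUG at 7, stop UAA at 34 → 30 nt; AUG at 43, stop UGA at 46 → 6 nt.
Frame 2: UUA UGA UGC GUA GAU AUU CAG CAU GUA CAU UUU AAA UAA UUA UGU GAG — no AUG→stop ORF.
Frame 3: UAU GAU GCG UAG AUA UUC AGC AUG UAC AUU UUA AAU AAU UAU GUG AGA — no AUG→stop ORF.
Longest ORF is 33 nt in frame 1 (positions 4–36).

1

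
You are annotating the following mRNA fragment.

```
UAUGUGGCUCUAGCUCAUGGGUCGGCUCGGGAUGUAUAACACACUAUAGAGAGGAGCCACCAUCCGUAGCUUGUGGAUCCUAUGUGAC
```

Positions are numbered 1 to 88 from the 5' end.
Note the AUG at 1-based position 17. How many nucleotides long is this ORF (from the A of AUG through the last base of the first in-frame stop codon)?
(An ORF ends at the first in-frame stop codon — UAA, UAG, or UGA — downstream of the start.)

Codons from position 17: AUG (17–19), GGU (20–22), CGG (23–25), CUC (26–28), GGG (29–31), AUG (32–34), UAU (35–37), AAC (38–40), ACA (41–43), CUA (44–46), UAG (47–49).
UAG is the first in-frame stop; ORF spans 17–49, 33 nucleotides.

33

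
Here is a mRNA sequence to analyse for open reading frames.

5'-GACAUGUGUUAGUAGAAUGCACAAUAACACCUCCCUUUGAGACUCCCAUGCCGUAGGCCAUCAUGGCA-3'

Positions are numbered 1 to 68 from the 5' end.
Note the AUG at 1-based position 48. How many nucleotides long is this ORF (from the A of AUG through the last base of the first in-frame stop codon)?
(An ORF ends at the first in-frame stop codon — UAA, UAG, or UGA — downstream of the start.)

Codons from position 48: AUG (48–50), CCG (51–53), UAG (54–56).
UAG is the first in-frame stop; ORF spans 48–56, 9 nucleotides.

9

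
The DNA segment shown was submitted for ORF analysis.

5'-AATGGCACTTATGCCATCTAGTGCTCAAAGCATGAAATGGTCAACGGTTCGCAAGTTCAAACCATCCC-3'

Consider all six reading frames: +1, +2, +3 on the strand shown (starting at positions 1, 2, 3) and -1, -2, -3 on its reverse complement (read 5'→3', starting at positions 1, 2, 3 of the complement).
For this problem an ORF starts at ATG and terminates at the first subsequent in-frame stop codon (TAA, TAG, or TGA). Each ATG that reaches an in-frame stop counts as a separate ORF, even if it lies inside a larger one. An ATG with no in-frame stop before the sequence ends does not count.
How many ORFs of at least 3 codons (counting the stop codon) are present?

3

Reverse complement (5'→3'): GGGATGGTTTGAACTTGCGAACCGTTGACCATTTCATGCTTTGAGCACTAGATGGCATAAGTGCCATT
Frame +1: AAT GGC ACT TAT GCC ATC TAG TGC TCA AAG CAT GAA ATG GTC AAC GGT TCG CAA GTT CAA ACC ATC — no ATG→stop ORF.
Frame +2: ATG GCA CTT ATG CCA TCT AGT GCT CAA AGC ATG AAA TGG TCA ACG GTT CGC AAG TTC AAA CCA TCC — no ATG→stop ORF.
Frame +3: TGG CAC TTA TGC CAT CTA GTG CTC AAA GCA TGA AAT GGT CAA CGG TTC GCA AGT TCA AAC CAT CCC — no ATG→stop ORF.
Frame -1: GGG ATG GTT TGA ACT TGC GAA CCG TTG ACC ATT TCA TGC TTT GAG CAC TAG ATG GCA TAA GTG CCA — ATG at 4, stop TGA at 10 → 9 nt; ATG at 52, stop TAA at 58 → 9 nt.
Frame -2: GGA TGG TTT GAA CTT GCG AAC CGT TGA CCA TTT CAT GCT TTG AGC ACT AGA TGG CAT AAG TGC CAT — no ATG→stop ORF.
Frame -3: GAT GGT TTG AAC TTG CGA ACC GTT GAC CAT TTC ATG CTT TGA GCA CTA GAT GGC ATA AGT GCC ATT — ATG at 36, stop TGA at 42 → 9 nt.
ORFs ≥ 3 codons: frame -1 4–12 (3 codons), frame -1 52–60 (3 codons), frame -3 36–44 (3 codons). Count = 3.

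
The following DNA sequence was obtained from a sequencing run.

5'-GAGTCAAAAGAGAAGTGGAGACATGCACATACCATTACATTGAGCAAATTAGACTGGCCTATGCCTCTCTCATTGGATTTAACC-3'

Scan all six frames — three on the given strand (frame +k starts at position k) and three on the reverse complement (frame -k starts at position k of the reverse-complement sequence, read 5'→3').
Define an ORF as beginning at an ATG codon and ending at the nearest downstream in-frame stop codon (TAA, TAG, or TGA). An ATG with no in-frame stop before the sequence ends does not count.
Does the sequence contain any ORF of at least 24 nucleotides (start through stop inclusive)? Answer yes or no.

yes

Reverse complement (5'→3'): GGTTAAATCCAATGAGAGAGGCATAGGCCAGTCTAATTTGCTCAATGTAATGGTATGTGCATGTCTCCACTTCTCTTTTGACTC
Frame +1: GAG TCA AAA GAG AAG TGG AGA CAT GCA CAT ACC ATT ACA TTG AGC AAA TTA GAC TGG CCT ATG CCT CTC TCA TTG GAT TTA ACC — no ATG→stop ORF.
Frame +2: AGT CAA AAG AGA AGT GGA GAC ATG CAC ATA CCA TTA CAT TGA GCA AAT TAG ACT GGC CTA TGC CTC TCT CAT TGG ATT TAA — ATG at 23, stop TGA at 41 → 21 nt.
Frame +3: GTC AAA AGA GAA GTG GAG ACA TGC ACA TAC CAT TAC ATT GAG CAA ATT AGA CTG GCC TAT GCC TCT CTC ATT GGA TTT AAC — no ATG→stop ORF.
Frame -1: GGT TAA ATC CAA TGA GAG AGG CAT AGG CCA GTC TAA TTT GCT CAA TGT AAT GGT ATG TGC ATG TCT CCA CTT CTC TTT TGA CTC — ATG at 55, stop TGA at 79 → 27 nt; ATG at 61, stop TGA at 79 → 21 nt.
Frame -2: GTT AAA TCC AAT GAG AGA GGC ATA GGC CAG TCT AAT TTG CTC AAT GTA ATG GTA TGT GCA TGT CTC CAC TTC TCT TTT GAC — no ATG→stop ORF.
Frame -3: TTA AAT CCA ATG AGA GAG GCA TAG GCC AGT CTA ATT TGC TCA ATG TAA TGG TAT GTG CAT GTC TCC ACT TCT CTT TTG ACT — ATG at 12, stop TAG at 24 → 15 nt; ATG at 45, stop TAA at 48 → 6 nt.
Frame -1 has an ORF of 27 nucleotides (positions 55–81) ≥ 24, so yes.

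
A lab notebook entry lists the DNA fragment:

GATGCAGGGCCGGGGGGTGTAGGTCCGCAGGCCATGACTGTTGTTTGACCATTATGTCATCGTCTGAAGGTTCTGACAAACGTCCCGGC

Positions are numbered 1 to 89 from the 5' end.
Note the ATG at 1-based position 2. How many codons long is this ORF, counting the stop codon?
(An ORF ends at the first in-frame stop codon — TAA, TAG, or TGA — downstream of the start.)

Codons from position 2: ATG (2–4), CAG (5–7), GGC (8–10), CGG (11–13), GGG (14–16), GTG (17–19), TAG (20–22).
TAG is the first in-frame stop; that's 7 codons including the stop.

7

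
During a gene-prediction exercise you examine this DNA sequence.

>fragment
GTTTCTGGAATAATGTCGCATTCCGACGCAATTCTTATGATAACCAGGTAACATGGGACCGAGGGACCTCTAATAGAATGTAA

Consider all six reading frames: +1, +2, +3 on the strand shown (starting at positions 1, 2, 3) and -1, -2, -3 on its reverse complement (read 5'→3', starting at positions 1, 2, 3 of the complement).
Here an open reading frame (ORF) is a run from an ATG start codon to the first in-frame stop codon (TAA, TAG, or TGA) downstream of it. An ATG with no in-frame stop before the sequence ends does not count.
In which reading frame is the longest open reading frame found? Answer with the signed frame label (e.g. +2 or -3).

Reverse complement (5'→3'): TTACATTCTATTAGAGGTCCCTCGGTCCCATGTTACCTGGTTATCATAAGAATTGCGTCGGAATGCGACATTATTCCAGAAAC
Frame +1: GTT TCT GGA ATA ATG TCG CAT TCC GAC GCA ATT CTT ATG ATA ACC AGG TAA CAT GGG ACC GAG GGA CCT CTA ATA GAA TGT — ATG at 13, stop TAA at 49 → 39 nt; ATG at 37, stop TAA at 49 → 15 nt.
Frame +2: TTT CTG GAA TAA TGT CGC ATT CCG ACG CAA TTC TTA TGA TAA CCA GGT AAC ATG GGA CCG AGG GAC CTC TAA TAG AAT GTA — ATG at 53, stop TAA at 71 → 21 nt.
Frame +3: TTC TGG AAT AAT GTC GCA TTC CGA CGC AAT TCT TAT GAT AAC CAG GTA ACA TGG GAC CGA GGG ACC TCT AAT AGA ATG TAA — ATG at 78, stop TAA at 81 → 6 nt.
Frame -1: TTA CAT TCT ATT AGA GGT CCC TCG GTC CCA TGT TAC CTG GTT ATC ATA AGA ATT GCG TCG GAA TGC GAC ATT ATT CCA GAA — no ATG→stop ORF.
Frame -2: TAC ATT CTA TTA GAG GTC CCT CGG TCC CAT GTT ACC TGG TTA TCA TAA GAA TTG CGT CGG AAT GCG ACA TTA TTC CAG AAA — no ATG→stop ORF.
Frame -3: ACA TTC TAT TAG AGG TCC CTC GGT CCC ATG TTA CCT GGT TAT CAT AAG AAT TGC GTC GGA ATG CGA CAT TAT TCC AGA AAC — no ATG→stop ORF.
Longest ORF is 39 nt in frame +1 (positions 13–51).

+1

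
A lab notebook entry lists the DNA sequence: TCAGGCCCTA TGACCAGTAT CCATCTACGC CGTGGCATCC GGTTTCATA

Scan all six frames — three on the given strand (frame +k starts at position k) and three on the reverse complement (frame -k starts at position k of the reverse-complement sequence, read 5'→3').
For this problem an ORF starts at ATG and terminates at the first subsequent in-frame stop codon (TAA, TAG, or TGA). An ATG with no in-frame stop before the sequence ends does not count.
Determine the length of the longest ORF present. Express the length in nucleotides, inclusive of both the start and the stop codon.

24

Reverse complement (5'→3'): TATGAAACCGGATGCCACGGCGTAGATGGATACTGGTCATAGGGCCTGA
Frame +1: TCA GGC CCT ATG ACC AGT ATC CAT CTA CGC CGT GGC ATC CGG TTT CAT — no ATG→stop ORF.
Frame +2: CAG GCC CTA TGA CCA GTA TCC ATC TAC GCC GTG GCA TCC GGT TTC ATA — no ATG→stop ORF.
Frame +3: AGG CCC TAT GAC CAG TAT CCA TCT ACG CCG TGG CAT CCG GTT TCA — no ATG→stop ORF.
Frame -1: TAT GAA ACC GGA TGC CAC GGC GTA GAT GGA TAC TGG TCA TAG GGC CTG — no ATG→stop ORF.
Frame -2: ATG AAA CCG GAT GCC ACG GCG TAG ATG GAT ACT GGT CAT AGG GCC TGA — ATG at 2, stop TAG at 23 → 24 nt; ATG at 26, stop TGA at 47 → 24 nt.
Frame -3: TGA AAC CGG ATG CCA CGG CGT AGA TGG ATA CTG GTC ATA GGG CCT — no ATG→stop ORF.
Longest: frame -2, positions 2–25, 24 nt = 8 codons = 7 aa. → 24 nucleotides.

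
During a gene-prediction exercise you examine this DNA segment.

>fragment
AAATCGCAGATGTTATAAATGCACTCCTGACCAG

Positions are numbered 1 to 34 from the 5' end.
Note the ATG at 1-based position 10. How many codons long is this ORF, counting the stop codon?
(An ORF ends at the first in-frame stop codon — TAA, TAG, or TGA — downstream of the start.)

Codons from position 10: ATG (10–12), TTA (13–15), TAA (16–18).
TAA is the first in-frame stop; that's 3 codons including the stop.

3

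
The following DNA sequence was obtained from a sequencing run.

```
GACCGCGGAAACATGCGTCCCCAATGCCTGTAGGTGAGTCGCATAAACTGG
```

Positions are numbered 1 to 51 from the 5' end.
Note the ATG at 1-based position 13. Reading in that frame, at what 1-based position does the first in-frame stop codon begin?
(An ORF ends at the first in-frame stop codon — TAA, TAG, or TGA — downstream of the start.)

31

Codons from position 13: ATG (13–15), CGT (16–18), CCC (19–21), CAA (22–24), TGC (25–27), CTG (28–30), TAG (31–33).
TAG is a stop codon; it begins at position 31.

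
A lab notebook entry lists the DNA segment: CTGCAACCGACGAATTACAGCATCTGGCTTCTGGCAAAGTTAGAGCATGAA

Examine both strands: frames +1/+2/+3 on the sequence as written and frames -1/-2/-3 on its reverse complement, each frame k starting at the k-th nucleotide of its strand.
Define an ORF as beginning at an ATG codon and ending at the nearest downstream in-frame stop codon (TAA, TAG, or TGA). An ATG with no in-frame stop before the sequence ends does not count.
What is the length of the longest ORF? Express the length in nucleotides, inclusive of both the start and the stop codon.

Reverse complement (5'→3'): TTCATGCTCTAACTTTGCCAGAAGCCAGATGCTGTAATTCGTCGGTTGCAG
Frame +1: CTG CAA CCG ACG AAT TAC AGC ATC TGG CTT CTG GCA AAG TTA GAG CAT GAA — no ATG→stop ORF.
Frame +2: TGC AAC CGA CGA ATT ACA GCA TCT GGC TTC TGG CAA AGT TAG AGC ATG — no ATG→stop ORF.
Frame +3: GCA ACC GAC GAA TTA CAG CAT CTG GCT TCT GGC AAA GTT AGA GCA TGA — no ATG→stop ORF.
Frame -1: TTC ATG CTC TAA CTT TGC CAG AAG CCA GAT GCT GTA ATT CGT CGG TTG CAG — ATG at 4, stop TAA at 10 → 9 nt.
Frame -2: TCA TGC TCT AAC TTT GCC AGA AGC CAG ATG CTG TAA TTC GTC GGT TGC — ATG at 29, stop TAA at 35 → 9 nt.
Frame -3: CAT GCT CTA ACT TTG CCA GAA GCC AGA TGC TGT AAT TCG TCG GTT GCA — no ATG→stop ORF.
Longest: frame -1, positions 4–12, 9 nt = 3 codons = 2 aa. → 9 nucleotides.

9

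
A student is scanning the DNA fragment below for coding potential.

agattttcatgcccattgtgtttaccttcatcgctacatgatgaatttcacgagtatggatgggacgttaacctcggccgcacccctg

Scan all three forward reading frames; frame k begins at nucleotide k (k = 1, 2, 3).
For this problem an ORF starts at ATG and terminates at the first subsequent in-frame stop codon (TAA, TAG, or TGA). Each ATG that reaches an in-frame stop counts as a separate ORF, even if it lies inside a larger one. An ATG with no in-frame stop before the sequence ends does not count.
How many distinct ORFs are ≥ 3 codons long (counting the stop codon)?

Frame 1: AGA TTT TCA TGC CCA TTG TGT TTA CCT TCA TCG CTA CAT GAT GAA TTT CAC GAG TAT GGA TGG GAC GTT AAC CTC GGC CGC ACC CCT — no ATG→stop ORF.
Frame 2: GAT TTT CAT GCC CAT TGT GTT TAC CTT CAT CGC TAC ATG ATG AAT TTC ACG AGT ATG GAT GGG ACG TTA ACC TCG GCC GCA CCC CTG — no ATG→stop ORF.
Frame 3: ATT TTC ATG CCC ATT GTG TTT ACC TTC ATC GCT ACA TGA TGA ATT TCA CGA GTA TGG ATG GGA CGT TAA CCT CGG CCG CAC CCC — ATG at 9, stop TGA at 39 → 33 nt; ATG at 60, stop TAA at 69 → 12 nt.
ORFs ≥ 3 codons: frame 3 9–41 (11 codons), frame 3 60–71 (4 codons). Count = 2.

2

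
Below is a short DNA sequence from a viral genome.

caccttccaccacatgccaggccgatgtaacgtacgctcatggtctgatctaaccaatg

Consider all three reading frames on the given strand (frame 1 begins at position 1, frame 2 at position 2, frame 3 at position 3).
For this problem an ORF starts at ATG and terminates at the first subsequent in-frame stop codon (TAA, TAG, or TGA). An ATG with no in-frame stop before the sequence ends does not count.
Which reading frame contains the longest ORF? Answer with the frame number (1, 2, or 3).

1

Frame 1: CAC CTT CCA CCA CAT GCC AGG CCG ATG TAA CGT ACG CTC ATG GTC TGA TCT AAC CAA — ATG at 25, stop TAA at 28 → 6 nt; ATG at 40, stop TGA at 46 → 9 nt.
Frame 2: ACC TTC CAC CAC ATG CCA GGC CGA TGT AAC GTA CGC TCA TGG TCT GAT CTA ACC AAT — no ATG→stop ORF.
Frame 3: CCT TCC ACC ACA TGC CAG GCC GAT GTA ACG TAC GCT CAT GGT CTG ATC TAA CCA ATG — no ATG→stop ORF.
Longest ORF is 9 nt in frame 1 (positions 40–48).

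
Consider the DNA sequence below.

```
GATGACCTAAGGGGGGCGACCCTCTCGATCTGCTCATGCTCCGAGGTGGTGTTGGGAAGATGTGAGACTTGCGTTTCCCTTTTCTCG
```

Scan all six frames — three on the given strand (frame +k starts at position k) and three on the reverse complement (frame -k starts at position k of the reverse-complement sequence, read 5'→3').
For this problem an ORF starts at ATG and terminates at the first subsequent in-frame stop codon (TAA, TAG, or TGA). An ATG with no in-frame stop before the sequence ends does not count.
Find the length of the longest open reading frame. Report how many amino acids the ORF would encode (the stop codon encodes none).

Reverse complement (5'→3'): CGAGAAAAGGGAAACGCAAGTCTCACATCTTCCCAACACCACCTCGGAGCATGAGCAGATCGAGAGGGTCGCCCCCCTTAGGTCATC
Frame +1: GAT GAC CTA AGG GGG GCG ACC CTC TCG ATC TGC TCA TGC TCC GAG GTG GTG TTG GGA AGA TGT GAG ACT TGC GTT TCC CTT TTC TCG — no ATG→stop ORF.
Frame +2: ATG ACC TAA GGG GGG CGA CCC TCT CGA TCT GCT CAT GCT CCG AGG TGG TGT TGG GAA GAT GTG AGA CTT GCG TTT CCC TTT TCT — ATG at 2, stop TAA at 8 → 9 nt.
Frame +3: TGA CCT AAG GGG GGC GAC CCT CTC GAT CTG CTC ATG CTC CGA GGT GGT GTT GGG AAG ATG TGA GAC TTG CGT TTC CCT TTT CTC — ATG at 36, stop TGA at 63 → 30 nt; ATG at 60, stop TGA at 63 → 6 nt.
Frame -1: CGA GAA AAG GGA AAC GCA AGT CTC ACA TCT TCC CAA CAC CAC CTC GGA GCA TGA GCA GAT CGA GAG GGT CGC CCC CCT TAG GTC ATC — no ATG→stop ORF.
Frame -2: GAG AAA AGG GAA ACG CAA GTC TCA CAT CTT CCC AAC ACC ACC TCG GAG CAT GAG CAG ATC GAG AGG GTC GCC CCC CTT AGG TCA — no ATG→stop ORF.
Frame -3: AGA AAA GGG AAA CGC AAG TCT CAC ATC TTC CCA ACA CCA CCT CGG AGC ATG AGC AGA TCG AGA GGG TCG CCC CCC TTA GGT CAT — no ATG→stop ORF.
Longest: frame +3, positions 36–65, 30 nt = 10 codons = 9 aa. → 9 amino acids.

9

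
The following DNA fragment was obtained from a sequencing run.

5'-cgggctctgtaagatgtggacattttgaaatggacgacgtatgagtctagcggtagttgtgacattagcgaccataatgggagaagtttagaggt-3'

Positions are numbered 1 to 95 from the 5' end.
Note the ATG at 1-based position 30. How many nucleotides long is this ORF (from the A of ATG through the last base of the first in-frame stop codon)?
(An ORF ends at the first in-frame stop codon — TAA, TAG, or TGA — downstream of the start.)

15

Codons from position 30: ATG (30–32), GAC (33–35), GAC (36–38), GTA (39–41), TGA (42–44).
TGA is the first in-frame stop; ORF spans 30–44, 15 nucleotides.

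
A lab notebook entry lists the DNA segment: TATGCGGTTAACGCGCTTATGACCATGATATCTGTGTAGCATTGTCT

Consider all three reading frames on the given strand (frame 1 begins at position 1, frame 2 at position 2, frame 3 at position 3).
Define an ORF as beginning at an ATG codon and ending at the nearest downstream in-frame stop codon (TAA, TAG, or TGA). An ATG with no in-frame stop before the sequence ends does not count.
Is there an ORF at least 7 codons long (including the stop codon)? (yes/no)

Frame 1: TAT GCG GTT AAC GCG CTT ATG ACC ATG ATA TCT GTG TAG CAT TGT — ATG at 19, stop TAG at 37 → 21 nt; ATG at 25, stop TAG at 37 → 15 nt.
Frame 2: ATG CGG TTA ACG CGC TTA TGA CCA TGA TAT CTG TGT AGC ATT GTC — ATG at 2, stop TGA at 20 → 21 nt.
Frame 3: TGC GGT TAA CGC GCT TAT GAC CAT GAT ATC TGT GTA GCA TTG TCT — no ATG→stop ORF.
Frame 1 has an ORF of 7 codons (positions 19–39) ≥ 7, so yes.

yes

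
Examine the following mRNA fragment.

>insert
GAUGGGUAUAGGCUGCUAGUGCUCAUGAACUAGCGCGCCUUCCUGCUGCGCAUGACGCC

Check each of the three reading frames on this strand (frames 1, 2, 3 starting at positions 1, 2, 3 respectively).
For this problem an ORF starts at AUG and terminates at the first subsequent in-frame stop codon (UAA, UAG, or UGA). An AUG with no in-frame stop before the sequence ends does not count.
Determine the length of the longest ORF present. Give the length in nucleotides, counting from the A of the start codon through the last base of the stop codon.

18

Frame 1: GAU GGG UAU AGG CUG CUA GUG CUC AUG AAC UAG CGC GCC UUC CUG CUG CGC AUG ACG — AUG at 25, stop UAG at 31 → 9 nt.
Frame 2: AUG GGU AUA GGC UGC UAG UGC UCA UGA ACU AGC GCG CCU UCC UGC UGC GCA UGA CGC — AUG at 2, stop UAG at 17 → 18 nt.
Frame 3: UGG GUA UAG GCU GCU AGU GCU CAU GAA CUA GCG CGC CUU CCU GCU GCG CAU GAC GCC — no AUG→stop ORF.
Longest: frame 2, positions 2–19, 18 nt = 6 codons = 5 aa. → 18 nucleotides.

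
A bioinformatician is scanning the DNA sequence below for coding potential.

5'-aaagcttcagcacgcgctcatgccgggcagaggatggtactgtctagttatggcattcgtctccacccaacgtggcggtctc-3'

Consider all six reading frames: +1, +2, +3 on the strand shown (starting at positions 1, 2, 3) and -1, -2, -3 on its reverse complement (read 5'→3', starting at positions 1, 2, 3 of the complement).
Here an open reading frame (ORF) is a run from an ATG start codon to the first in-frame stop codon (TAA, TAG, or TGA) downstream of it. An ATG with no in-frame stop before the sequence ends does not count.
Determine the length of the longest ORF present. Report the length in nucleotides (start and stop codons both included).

Reverse complement (5'→3'): GAGACCGCCACGTTGGGTGGAGACGAATGCCATAACTAGACAGTACCATCCTCTGCCCGGCATGAGCGCGTGCTGAAGCTTT
Frame +1: AAA GCT TCA GCA CGC GCT CAT GCC GGG CAG AGG ATG GTA CTG TCT AGT TAT GGC ATT CGT CTC CAC CCA ACG TGG CGG TCT — no ATG→stop ORF.
Frame +2: AAG CTT CAG CAC GCG CTC ATG CCG GGC AGA GGA TGG TAC TGT CTA GTT ATG GCA TTC GTC TCC ACC CAA CGT GGC GGT CTC — no ATG→stop ORF.
Frame +3: AGC TTC AGC ACG CGC TCA TGC CGG GCA GAG GAT GGT ACT GTC TAG TTA TGG CAT TCG TCT CCA CCC AAC GTG GCG GTC — no ATG→stop ORF.
Frame -1: GAG ACC GCC ACG TTG GGT GGA GAC GAA TGC CAT AAC TAG ACA GTA CCA TCC TCT GCC CGG CAT GAG CGC GTG CTG AAG CTT — no ATG→stop ORF.
Frame -2: AGA CCG CCA CGT TGG GTG GAG ACG AAT GCC ATA ACT AGA CAG TAC CAT CCT CTG CCC GGC ATG AGC GCG TGC TGA AGC TTT — ATG at 62, stop TGA at 74 → 15 nt.
Frame -3: GAC CGC CAC GTT GGG TGG AGA CGA ATG CCA TAA CTA GAC AGT ACC ATC CTC TGC CCG GCA TGA GCG CGT GCT GAA GCT — ATG at 27, stop TAA at 33 → 9 nt.
Longest: frame -2, positions 62–76, 15 nt = 5 codons = 4 aa. → 15 nucleotides.

15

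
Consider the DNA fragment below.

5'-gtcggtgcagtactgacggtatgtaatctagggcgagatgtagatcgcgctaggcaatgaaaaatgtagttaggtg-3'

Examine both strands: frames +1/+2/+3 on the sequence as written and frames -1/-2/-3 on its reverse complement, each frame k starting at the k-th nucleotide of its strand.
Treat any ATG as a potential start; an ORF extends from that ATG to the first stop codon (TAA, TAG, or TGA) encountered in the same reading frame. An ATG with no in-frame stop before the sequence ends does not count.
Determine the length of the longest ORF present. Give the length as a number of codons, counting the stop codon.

2

Reverse complement (5'→3'): CACCTAACTACATTTTTCATTGCCTAGCGCGATCTACATCTCGCCCTAGATTACATACCGTCAGTACTGCACCGAC
Frame +1: GTC GGT GCA GTA CTG ACG GTA TGT AAT CTA GGG CGA GAT GTA GAT CGC GCT AGG CAA TGA AAA ATG TAG TTA GGT — ATG at 64, stop TAG at 67 → 6 nt.
Frame +2: TCG GTG CAG TAC TGA CGG TAT GTA ATC TAG GGC GAG ATG TAG ATC GCG CTA GGC AAT GAA AAA TGT AGT TAG GTG — ATG at 38, stop TAG at 41 → 6 nt.
Frame +3: CGG TGC AGT ACT GAC GGT ATG TAA TCT AGG GCG AGA TGT AGA TCG CGC TAG GCA ATG AAA AAT GTA GTT AGG — ATG at 21, stop TAA at 24 → 6 nt.
Frame -1: CAC CTA ACT ACA TTT TTC ATT GCC TAG CGC GAT CTA CAT CTC GCC CTA GAT TAC ATA CCG TCA GTA CTG CAC CGA — no ATG→stop ORF.
Frame -2: ACC TAA CTA CAT TTT TCA TTG CCT AGC GCG ATC TAC ATC TCG CCC TAG ATT ACA TAC CGT CAG TAC TGC ACC GAC — no ATG→stop ORF.
Frame -3: CCT AAC TAC ATT TTT CAT TGC CTA GCG CGA TCT ACA TCT CGC CCT AGA TTA CAT ACC GTC AGT ACT GCA CCG — no ATG→stop ORF.
Longest: frame +1, positions 64–69, 6 nt = 2 codons = 1 aa. → 2 codons.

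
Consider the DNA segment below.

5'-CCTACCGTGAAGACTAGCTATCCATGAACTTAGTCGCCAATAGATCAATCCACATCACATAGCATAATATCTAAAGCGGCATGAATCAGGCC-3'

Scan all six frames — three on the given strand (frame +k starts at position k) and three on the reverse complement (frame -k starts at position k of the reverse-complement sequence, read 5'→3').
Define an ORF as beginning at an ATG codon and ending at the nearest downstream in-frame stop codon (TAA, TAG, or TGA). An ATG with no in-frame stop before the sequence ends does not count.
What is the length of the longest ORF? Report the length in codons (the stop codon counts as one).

14

Reverse complement (5'→3'): GGCCTGATTCATGCCGCTTTAGATATTATGCTATGTGATGTGGATTGATCTATTGGCGACTAAGTTCATGGATAGCTAGTCTTCACGGTAGG
Frame +1: CCT ACC GTG AAG ACT AGC TAT CCA TGA ACT TAG TCG CCA ATA GAT CAA TCC ACA TCA CAT AGC ATA ATA TCT AAA GCG GCA TGA ATC AGG — no ATG→stop ORF.
Frame +2: CTA CCG TGA AGA CTA GCT ATC CAT GAA CTT AGT CGC CAA TAG ATC AAT CCA CAT CAC ATA GCA TAA TAT CTA AAG CGG CAT GAA TCA GGC — no ATG→stop ORF.
Frame +3: TAC CGT GAA GAC TAG CTA TCC ATG AAC TTA GTC GCC AAT AGA TCA ATC CAC ATC ACA TAG CAT AAT ATC TAA AGC GGC ATG AAT CAG GCC — ATG at 24, stop TAG at 60 → 39 nt.
Frame -1: GGC CTG ATT CAT GCC GCT TTA GAT ATT ATG CTA TGT GAT GTG GAT TGA TCT ATT GGC GAC TAA GTT CAT GGA TAG CTA GTC TTC ACG GTA — ATG at 28, stop TGA at 46 → 21 nt.
Frame -2: GCC TGA TTC ATG CCG CTT TAG ATA TTA TGC TAT GTG ATG TGG ATT GAT CTA TTG GCG ACT AAG TTC ATG GAT AGC TAG TCT TCA CGG TAG — ATG at 11, stop TAG at 20 → 12 nt; ATG at 38, stop TAG at 77 → 42 nt; ATG at 68, stop TAG at 77 → 12 nt.
Frame -3: CCT GAT TCA TGC CGC TTT AGA TAT TAT GCT ATG TGA TGT GGA TTG ATC TAT TGG CGA CTA AGT TCA TGG ATA GCT AGT CTT CAC GGT AGG — ATG at 33, stop TGA at 36 → 6 nt.
Longest: frame -2, positions 38–79, 42 nt = 14 codons = 13 aa. → 14 codons.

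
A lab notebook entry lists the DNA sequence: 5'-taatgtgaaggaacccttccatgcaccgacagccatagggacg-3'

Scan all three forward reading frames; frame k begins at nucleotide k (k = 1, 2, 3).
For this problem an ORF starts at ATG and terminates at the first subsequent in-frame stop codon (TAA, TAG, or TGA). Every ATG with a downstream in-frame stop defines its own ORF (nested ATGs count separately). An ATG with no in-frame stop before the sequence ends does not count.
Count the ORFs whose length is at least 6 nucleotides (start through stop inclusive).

Frame 1: TAA TGT GAA GGA ACC CTT CCA TGC ACC GAC AGC CAT AGG GAC — no ATG→stop ORF.
Frame 2: AAT GTG AAG GAA CCC TTC CAT GCA CCG ACA GCC ATA GGG ACG — no ATG→stop ORF.
Frame 3: ATG TGA AGG AAC CCT TCC ATG CAC CGA CAG CCA TAG GGA — ATG at 3, stop TGA at 6 → 6 nt; ATG at 21, stop TAG at 36 → 18 nt.
ORFs ≥ 6 nucleotides: frame 3 3–8 (6 nucleotides), frame 3 21–38 (18 nucleotides). Count = 2.

2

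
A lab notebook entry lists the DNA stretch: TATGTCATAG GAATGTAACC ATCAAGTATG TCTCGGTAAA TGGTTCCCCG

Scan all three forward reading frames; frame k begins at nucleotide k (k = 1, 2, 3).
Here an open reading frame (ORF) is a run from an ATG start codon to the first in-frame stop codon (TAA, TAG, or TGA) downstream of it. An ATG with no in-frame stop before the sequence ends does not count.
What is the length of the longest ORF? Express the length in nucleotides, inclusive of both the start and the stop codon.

Frame 1: TAT GTC ATA GGA ATG TAA CCA TCA AGT ATG TCT CGG TAA ATG GTT CCC — ATG at 13, stop TAA at 16 → 6 nt; ATG at 28, stop TAA at 37 → 12 nt.
Frame 2: ATG TCA TAG GAA TGT AAC CAT CAA GTA TGT CTC GGT AAA TGG TTC CCC — ATG at 2, stop TAG at 8 → 9 nt.
Frame 3: TGT CAT AGG AAT GTA ACC ATC AAG TAT GTC TCG GTA AAT GGT TCC CCG — no ATG→stop ORF.
Longest: frame 1, positions 28–39, 12 nt = 4 codons = 3 aa. → 12 nucleotides.

12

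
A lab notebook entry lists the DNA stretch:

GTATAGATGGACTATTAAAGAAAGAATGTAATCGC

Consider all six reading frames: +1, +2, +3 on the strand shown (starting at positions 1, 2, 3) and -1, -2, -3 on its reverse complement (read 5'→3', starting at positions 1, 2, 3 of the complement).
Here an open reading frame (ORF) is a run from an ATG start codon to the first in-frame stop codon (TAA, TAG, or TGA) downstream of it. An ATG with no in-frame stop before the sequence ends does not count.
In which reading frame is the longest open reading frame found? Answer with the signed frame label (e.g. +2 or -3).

Reverse complement (5'→3'): GCGATTACATTCTTTCTTTAATAGTCCATCTATAC
Frame +1: GTA TAG ATG GAC TAT TAA AGA AAG AAT GTA ATC — ATG at 7, stop TAA at 16 → 12 nt.
Frame +2: TAT AGA TGG ACT ATT AAA GAA AGA ATG TAA TCG — ATG at 26, stop TAA at 29 → 6 nt.
Frame +3: ATA GAT GGA CTA TTA AAG AAA GAA TGT AAT CGC — no ATG→stop ORF.
Frame -1: GCG ATT ACA TTC TTT CTT TAA TAG TCC ATC TAT — no ATG→stop ORF.
Frame -2: CGA TTA CAT TCT TTC TTT AAT AGT CCA TCT ATA — no ATG→stop ORF.
Frame -3: GAT TAC ATT CTT TCT TTA ATA GTC CAT CTA TAC — no ATG→stop ORF.
Longest ORF is 12 nt in frame +1 (positions 7–18).

+1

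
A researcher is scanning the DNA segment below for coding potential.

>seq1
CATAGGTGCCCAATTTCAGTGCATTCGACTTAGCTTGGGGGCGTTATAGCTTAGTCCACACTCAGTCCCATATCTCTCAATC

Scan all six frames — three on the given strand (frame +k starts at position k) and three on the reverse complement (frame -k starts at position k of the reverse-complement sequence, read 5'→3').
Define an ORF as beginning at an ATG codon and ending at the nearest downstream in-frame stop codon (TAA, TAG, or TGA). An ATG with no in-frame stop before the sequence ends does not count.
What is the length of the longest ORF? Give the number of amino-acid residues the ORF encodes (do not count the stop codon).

6

Reverse complement (5'→3'): GATTGAGAGATATGGGACTGAGTGTGGACTAAGCTATAACGCCCCCAAGCTAAGTCGAATGCACTGAAATTGGGCACCTATG
Frame +1: CAT AGG TGC CCA ATT TCA GTG CAT TCG ACT TAG CTT GGG GGC GTT ATA GCT TAG TCC ACA CTC AGT CCC ATA TCT CTC AAT — no ATG→stop ORF.
Frame +2: ATA GGT GCC CAA TTT CAG TGC ATT CGA CTT AGC TTG GGG GCG TTA TAG CTT AGT CCA CAC TCA GTC CCA TAT CTC TCA ATC — no ATG→stop ORF.
Frame +3: TAG GTG CCC AAT TTC AGT GCA TTC GAC TTA GCT TGG GGG CGT TAT AGC TTA GTC CAC ACT CAG TCC CAT ATC TCT CAA — no ATG→stop ORF.
Frame -1: GAT TGA GAG ATA TGG GAC TGA GTG TGG ACT AAG CTA TAA CGC CCC CAA GCT AAG TCG AAT GCA CTG AAA TTG GGC ACC TAT — no ATG→stop ORF.
Frame -2: ATT GAG AGA TAT GGG ACT GAG TGT GGA CTA AGC TAT AAC GCC CCC AAG CTA AGT CGA ATG CAC TGA AAT TGG GCA CCT ATG — ATG at 59, stop TGA at 65 → 9 nt.
Frame -3: TTG AGA GAT ATG GGA CTG AGT GTG GAC TAA GCT ATA ACG CCC CCA AGC TAA GTC GAA TGC ACT GAA ATT GGG CAC CTA — ATG at 12, stop TAA at 30 → 21 nt.
Longest: frame -3, positions 12–32, 21 nt = 7 codons = 6 aa. → 6 amino acids.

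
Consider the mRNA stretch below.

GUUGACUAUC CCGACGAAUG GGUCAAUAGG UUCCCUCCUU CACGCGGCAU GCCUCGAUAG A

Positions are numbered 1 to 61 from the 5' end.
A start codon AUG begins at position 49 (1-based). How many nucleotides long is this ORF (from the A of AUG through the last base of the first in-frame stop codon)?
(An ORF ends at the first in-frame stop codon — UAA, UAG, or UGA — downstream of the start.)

12

Codons from position 49: AUG (49–51), CCU (52–54), CGA (55–57), UAG (58–60).
UAG is the first in-frame stop; ORF spans 49–60, 12 nucleotides.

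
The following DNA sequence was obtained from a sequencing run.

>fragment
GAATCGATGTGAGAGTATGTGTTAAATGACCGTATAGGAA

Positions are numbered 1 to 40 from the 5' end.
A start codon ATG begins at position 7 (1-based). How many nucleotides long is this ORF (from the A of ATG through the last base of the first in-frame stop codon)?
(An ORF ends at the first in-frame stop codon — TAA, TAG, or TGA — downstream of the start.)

6

Codons from position 7: ATG (7–9), TGA (10–12).
TGA is the first in-frame stop; ORF spans 7–12, 6 nucleotides.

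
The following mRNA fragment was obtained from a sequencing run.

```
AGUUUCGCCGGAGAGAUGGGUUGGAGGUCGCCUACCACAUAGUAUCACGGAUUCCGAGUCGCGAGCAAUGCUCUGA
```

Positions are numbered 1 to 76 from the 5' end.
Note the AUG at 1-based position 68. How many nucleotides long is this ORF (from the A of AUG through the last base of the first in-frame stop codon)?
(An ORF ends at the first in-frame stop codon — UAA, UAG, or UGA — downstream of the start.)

Codons from position 68: AUG (68–70), CUC (71–73), UGA (74–76).
UGA is the first in-frame stop; ORF spans 68–76, 9 nucleotides.

9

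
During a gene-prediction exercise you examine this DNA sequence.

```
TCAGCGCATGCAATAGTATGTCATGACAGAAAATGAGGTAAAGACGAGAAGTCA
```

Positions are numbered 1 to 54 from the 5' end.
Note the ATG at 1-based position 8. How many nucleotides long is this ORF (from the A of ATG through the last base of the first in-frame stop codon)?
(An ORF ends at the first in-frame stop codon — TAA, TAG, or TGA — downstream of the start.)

9

Codons from position 8: ATG (8–10), CAA (11–13), TAG (14–16).
TAG is the first in-frame stop; ORF spans 8–16, 9 nucleotides.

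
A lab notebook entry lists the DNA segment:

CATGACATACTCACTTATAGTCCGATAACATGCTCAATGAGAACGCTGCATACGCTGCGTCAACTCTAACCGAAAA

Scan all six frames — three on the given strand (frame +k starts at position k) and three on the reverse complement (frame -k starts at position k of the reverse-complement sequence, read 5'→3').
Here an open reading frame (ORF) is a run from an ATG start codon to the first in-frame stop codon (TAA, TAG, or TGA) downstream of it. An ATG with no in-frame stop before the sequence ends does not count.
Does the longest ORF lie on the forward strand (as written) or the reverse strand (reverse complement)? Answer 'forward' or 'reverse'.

Reverse complement (5'→3'): TTTTCGGTTAGAGTTGACGCAGCGTATGCAGCGTTCTCATTGAGCATGTTATCGGACTATAAGTGAGTATGTCATG
Frame +1: CAT GAC ATA CTC ACT TAT AGT CCG ATA ACA TGC TCA ATG AGA ACG CTG CAT ACG CTG CGT CAA CTC TAA CCG AAA — ATG at 37, stop TAA at 67 → 33 nt.
Frame +2: ATG ACA TAC TCA CTT ATA GTC CGA TAA CAT GCT CAA TGA GAA CGC TGC ATA CGC TGC GTC AAC TCT AAC CGA AAA — ATG at 2, stop TAA at 26 → 27 nt.
Frame +3: TGA CAT ACT CAC TTA TAG TCC GAT AAC ATG CTC AAT GAG AAC GCT GCA TAC GCT GCG TCA ACT CTA ACC GAA — no ATG→stop ORF.
Frame -1: TTT TCG GTT AGA GTT GAC GCA GCG TAT GCA GCG TTC TCA TTG AGC ATG TTA TCG GAC TAT AAG TGA GTA TGT CAT — ATG at 46, stop TGA at 64 → 21 nt.
Frame -2: TTT CGG TTA GAG TTG ACG CAG CGT ATG CAG CGT TCT CAT TGA GCA TGT TAT CGG ACT ATA AGT GAG TAT GTC ATG — ATG at 26, stop TGA at 41 → 18 nt.
Frame -3: TTC GGT TAG AGT TGA CGC AGC GTA TGC AGC GTT CTC ATT GAG CAT GTT ATC GGA CTA TAA GTG AGT ATG TCA — no ATG→stop ORF.
Forward-strand max 33 nt; reverse-strand max 21 nt. The forward strand has the longer ORF.

forward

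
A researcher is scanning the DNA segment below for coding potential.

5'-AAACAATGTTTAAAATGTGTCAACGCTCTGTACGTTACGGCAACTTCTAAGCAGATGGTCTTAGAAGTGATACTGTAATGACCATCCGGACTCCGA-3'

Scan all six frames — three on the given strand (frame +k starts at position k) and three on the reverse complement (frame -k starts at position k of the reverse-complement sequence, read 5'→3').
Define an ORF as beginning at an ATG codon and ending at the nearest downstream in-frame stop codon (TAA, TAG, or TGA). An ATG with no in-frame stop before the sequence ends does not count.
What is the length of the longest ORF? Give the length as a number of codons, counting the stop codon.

15

Reverse complement (5'→3'): TCGGAGTCCGGATGGTCATTACAGTATCACTTCTAAGACCATCTGCTTAGAAGTTGCCGTAACGTACAGAGCGTTGACACATTTTAAACATTGTTT
Frame +1: AAA CAA TGT TTA AAA TGT GTC AAC GCT CTG TAC GTT ACG GCA ACT TCT AAG CAG ATG GTC TTA GAA GTG ATA CTG TAA TGA CCA TCC GGA CTC CGA — ATG at 55, stop TAA at 76 → 24 nt.
Frame +2: AAC AAT GTT TAA AAT GTG TCA ACG CTC TGT ACG TTA CGG CAA CTT CTA AGC AGA TGG TCT TAG AAG TGA TAC TGT AAT GAC CAT CCG GAC TCC — no ATG→stop ORF.
Frame +3: ACA ATG TTT AAA ATG TGT CAA CGC TCT GTA CGT TAC GGC AAC TTC TAA GCA GAT GGT CTT AGA AGT GAT ACT GTA ATG ACC ATC CGG ACT CCG — ATG at 6, stop TAA at 48 → 45 nt; ATG at 15, stop TAA at 48 → 36 nt.
Frame -1: TCG GAG TCC GGA TGG TCA TTA CAG TAT CAC TTC TAA GAC CAT CTG CTT AGA AGT TGC CGT AAC GTA CAG AGC GTT GAC ACA TTT TAA ACA TTG TTT — no ATG→stop ORF.
Frame -2: CGG AGT CCG GAT GGT CAT TAC AGT ATC ACT TCT AAG ACC ATC TGC TTA GAA GTT GCC GTA ACG TAC AGA GCG TTG ACA CAT TTT AAA CAT TGT — no ATG→stop ORF.
Frame -3: GGA GTC CGG ATG GTC ATT ACA GTA TCA CTT CTA AGA CCA TCT GCT TAG AAG TTG CCG TAA CGT ACA GAG CGT TGA CAC ATT TTA AAC ATT GTT — ATG at 12, stop TAG at 48 → 39 nt.
Longest: frame +3, positions 6–50, 45 nt = 15 codons = 14 aa. → 15 codons.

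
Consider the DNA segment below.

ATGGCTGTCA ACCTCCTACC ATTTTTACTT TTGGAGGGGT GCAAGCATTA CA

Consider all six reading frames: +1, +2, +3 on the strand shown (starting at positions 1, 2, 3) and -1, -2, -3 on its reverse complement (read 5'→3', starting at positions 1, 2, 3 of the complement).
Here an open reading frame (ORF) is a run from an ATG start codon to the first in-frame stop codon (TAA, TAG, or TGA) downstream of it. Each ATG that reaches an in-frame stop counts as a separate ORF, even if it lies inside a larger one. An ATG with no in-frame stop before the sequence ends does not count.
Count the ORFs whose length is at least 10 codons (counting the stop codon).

0

Reverse complement (5'→3'): TGTAATGCTTGCACCCCTCCAAAAGTAAAAATGGTAGGAGGTTGACAGCCAT
Frame +1: ATG GCT GTC AAC CTC CTA CCA TTT TTA CTT TTG GAG GGG TGC AAG CAT TAC — no ATG→stop ORF.
Frame +2: TGG CTG TCA ACC TCC TAC CAT TTT TAC TTT TGG AGG GGT GCA AGC ATT ACA — no ATG→stop ORF.
Frame +3: GGC TGT CAA CCT CCT ACC ATT TTT ACT TTT GGA GGG GTG CAA GCA TTA — no ATG→stop ORF.
Frame -1: TGT AAT GCT TGC ACC CCT CCA AAA GTA AAA ATG GTA GGA GGT TGA CAG CCA — ATG at 31, stop TGA at 43 → 15 nt.
Frame -2: GTA ATG CTT GCA CCC CTC CAA AAG TAA AAA TGG TAG GAG GTT GAC AGC CAT — ATG at 5, stop TAA at 26 → 24 nt.
Frame -3: TAA TGC TTG CAC CCC TCC AAA AGT AAA AAT GGT AGG AGG TTG ACA GCC — no ATG→stop ORF.
No ORF reaches 10 codons. Count = 0.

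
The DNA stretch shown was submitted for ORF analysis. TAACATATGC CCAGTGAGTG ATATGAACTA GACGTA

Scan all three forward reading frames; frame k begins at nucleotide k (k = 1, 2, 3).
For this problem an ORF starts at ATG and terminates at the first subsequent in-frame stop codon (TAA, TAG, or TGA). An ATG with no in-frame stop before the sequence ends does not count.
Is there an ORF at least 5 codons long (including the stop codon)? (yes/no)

yes

Frame 1: TAA CAT ATG CCC AGT GAG TGA TAT GAA CTA GAC GTA — ATG at 7, stop TGA at 19 → 15 nt.
Frame 2: AAC ATA TGC CCA GTG AGT GAT ATG AAC TAG ACG — ATG at 23, stop TAG at 29 → 9 nt.
Frame 3: ACA TAT GCC CAG TGA GTG ATA TGA ACT AGA CGT — no ATG→stop ORF.
Frame 1 has an ORF of 5 codons (positions 7–21) ≥ 5, so yes.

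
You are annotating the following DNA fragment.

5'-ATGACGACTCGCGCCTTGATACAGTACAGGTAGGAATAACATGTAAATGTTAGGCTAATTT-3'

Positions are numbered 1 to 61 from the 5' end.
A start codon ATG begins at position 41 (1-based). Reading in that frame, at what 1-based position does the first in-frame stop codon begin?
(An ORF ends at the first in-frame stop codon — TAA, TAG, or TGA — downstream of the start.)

44

Codons from position 41: ATG (41–43), TAA (44–46).
TAA is a stop codon; it begins at position 44.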